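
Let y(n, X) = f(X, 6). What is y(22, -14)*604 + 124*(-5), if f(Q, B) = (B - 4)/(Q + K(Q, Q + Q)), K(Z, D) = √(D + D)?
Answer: -6184/9 - 604*I*√14/63 ≈ -687.11 - 35.872*I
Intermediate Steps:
K(Z, D) = √2*√D (K(Z, D) = √(2*D) = √2*√D)
f(Q, B) = (-4 + B)/(Q + 2*√Q) (f(Q, B) = (B - 4)/(Q + √2*√(Q + Q)) = (-4 + B)/(Q + √2*√(2*Q)) = (-4 + B)/(Q + √2*(√2*√Q)) = (-4 + B)/(Q + 2*√Q))
y(n, X) = 2/(X + 2*√X) (y(n, X) = (-4 + 6)/(X + 2*√X) = 2/(X + 2*√X))
y(22, -14)*604 + 124*(-5) = (2/(-14 + 2*√(-14)))*604 + 124*(-5) = (2/(-14 + 2*(I*√14)))*604 - 620 = (2/(-14 + 2*I*√14))*604 - 620 = 1208/(-14 + 2*I*√14) - 620 = -620 + 1208/(-14 + 2*I*√14)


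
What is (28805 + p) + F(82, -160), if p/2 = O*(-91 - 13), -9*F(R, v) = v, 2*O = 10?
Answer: 250045/9 ≈ 27783.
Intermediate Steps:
O = 5 (O = (½)*10 = 5)
F(R, v) = -v/9
p = -1040 (p = 2*(5*(-91 - 13)) = 2*(5*(-104)) = 2*(-520) = -1040)
(28805 + p) + F(82, -160) = (28805 - 1040) - ⅑*(-160) = 27765 + 160/9 = 250045/9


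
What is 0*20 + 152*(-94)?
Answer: -14288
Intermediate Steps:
0*20 + 152*(-94) = 0 - 14288 = -14288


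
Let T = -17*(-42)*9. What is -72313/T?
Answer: -72313/6426 ≈ -11.253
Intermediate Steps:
T = 6426 (T = 714*9 = 6426)
-72313/T = -72313/6426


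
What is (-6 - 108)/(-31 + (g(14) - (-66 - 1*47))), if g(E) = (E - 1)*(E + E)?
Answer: -57/223 ≈ -0.25561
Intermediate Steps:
g(E) = 2*E*(-1 + E) (g(E) = (-1 + E)*(2*E) = 2*E*(-1 + E))
(-6 - 108)/(-31 + (g(14) - (-66 - 1*47))) = (-6 - 108)/(-31 + (2*14*(-1 + 14) - (-66 - 1*47))) = -114/(-31 + (2*14*13 - (-66 - 47))) = -114/(-31 + (364 - 1*(-113))) = -114/(-31 + (364 + 113)) = -114/(-31 + 477) = -114/446 = -114*1/446 = -57/223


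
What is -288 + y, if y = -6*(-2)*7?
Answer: -204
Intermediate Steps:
y = 84 (y = 12*7 = 84)
-288 + y = -288 + 84 = -204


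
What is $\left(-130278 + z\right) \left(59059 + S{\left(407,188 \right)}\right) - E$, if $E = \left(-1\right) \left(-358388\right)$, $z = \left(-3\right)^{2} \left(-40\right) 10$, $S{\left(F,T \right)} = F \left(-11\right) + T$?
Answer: $-7332856448$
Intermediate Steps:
$S{\left(F,T \right)} = T - 11 F$ ($S{\left(F,T \right)} = - 11 F + T = T - 11 F$)
$z = -3600$ ($z = 9 \left(-40\right) 10 = \left(-360\right) 10 = -3600$)
$E = 358388$
$\left(-130278 + z\right) \left(59059 + S{\left(407,188 \right)}\right) - E = \left(-130278 - 3600\right) \left(59059 + \left(188 - 4477\right)\right) - 358388 = - 133878 \left(59059 + \left(188 - 4477\right)\right) - 358388 = - 133878 \left(59059 - 4289\right) - 358388 = \left(-133878\right) 54770 - 358388 = -7332498060 - 358388 = -7332856448$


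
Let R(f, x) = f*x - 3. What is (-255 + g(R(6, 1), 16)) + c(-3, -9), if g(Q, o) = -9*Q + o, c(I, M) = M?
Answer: -275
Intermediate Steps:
R(f, x) = -3 + f*x
g(Q, o) = o - 9*Q
(-255 + g(R(6, 1), 16)) + c(-3, -9) = (-255 + (16 - 9*(-3 + 6*1))) - 9 = (-255 + (16 - 9*(-3 + 6))) - 9 = (-255 + (16 - 9*3)) - 9 = (-255 + (16 - 27)) - 9 = (-255 - 11) - 9 = -266 - 9 = -275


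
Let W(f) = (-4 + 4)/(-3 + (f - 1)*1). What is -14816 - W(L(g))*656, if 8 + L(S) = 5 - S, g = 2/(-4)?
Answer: -14816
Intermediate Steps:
g = -½ (g = 2*(-¼) = -½ ≈ -0.50000)
L(S) = -3 - S (L(S) = -8 + (5 - S) = -3 - S)
W(f) = 0 (W(f) = 0/(-3 + (-1 + f)*1) = 0/(-3 + (-1 + f)) = 0/(-4 + f) = 0)
-14816 - W(L(g))*656 = -14816 - 0*656 = -14816 - 1*0 = -14816 + 0 = -14816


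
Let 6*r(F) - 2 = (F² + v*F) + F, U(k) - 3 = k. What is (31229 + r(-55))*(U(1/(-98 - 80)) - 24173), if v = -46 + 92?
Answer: -67336120998/89 ≈ -7.5659e+8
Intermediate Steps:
v = 46
U(k) = 3 + k
r(F) = ⅓ + F²/6 + 47*F/6 (r(F) = ⅓ + ((F² + 46*F) + F)/6 = ⅓ + (F² + 47*F)/6 = ⅓ + (F²/6 + 47*F/6) = ⅓ + F²/6 + 47*F/6)
(31229 + r(-55))*(U(1/(-98 - 80)) - 24173) = (31229 + (⅓ + (⅙)*(-55)² + (47/6)*(-55)))*((3 + 1/(-98 - 80)) - 24173) = (31229 + (⅓ + (⅙)*3025 - 2585/6))*((3 + 1/(-178)) - 24173) = (31229 + (⅓ + 3025/6 - 2585/6))*((3 - 1/178) - 24173) = (31229 + 221/3)*(533/178 - 24173) = (93908/3)*(-4302261/178) = -67336120998/89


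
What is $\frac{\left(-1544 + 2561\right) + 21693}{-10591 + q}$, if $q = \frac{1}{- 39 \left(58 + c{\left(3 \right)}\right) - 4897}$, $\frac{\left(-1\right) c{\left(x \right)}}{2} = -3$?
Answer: $- \frac{83947515}{39149632} \approx -2.1443$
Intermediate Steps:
$c{\left(x \right)} = 6$ ($c{\left(x \right)} = \left(-2\right) \left(-3\right) = 6$)
$q = - \frac{1}{7393}$ ($q = \frac{1}{- 39 \left(58 + 6\right) - 4897} = \frac{1}{\left(-39\right) 64 - 4897} = \frac{1}{-2496 - 4897} = \frac{1}{-7393} = - \frac{1}{7393} \approx -0.00013526$)
$\frac{\left(-1544 + 2561\right) + 21693}{-10591 + q} = \frac{\left(-1544 + 2561\right) + 21693}{-10591 - \frac{1}{7393}} = \frac{1017 + 21693}{- \frac{78299264}{7393}} = 22710 \left(- \frac{7393}{78299264}\right) = - \frac{83947515}{39149632}$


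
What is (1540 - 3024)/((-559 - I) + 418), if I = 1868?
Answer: 212/287 ≈ 0.73868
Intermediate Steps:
(1540 - 3024)/((-559 - I) + 418) = (1540 - 3024)/((-559 - 1*1868) + 418) = -1484/((-559 - 1868) + 418) = -1484/(-2427 + 418) = -1484/(-2009) = -1484*(-1/2009) = 212/287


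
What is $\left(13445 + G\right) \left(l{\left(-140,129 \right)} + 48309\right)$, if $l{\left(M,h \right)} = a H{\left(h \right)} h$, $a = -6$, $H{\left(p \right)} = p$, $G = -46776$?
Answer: $1717779747$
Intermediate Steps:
$l{\left(M,h \right)} = - 6 h^{2}$ ($l{\left(M,h \right)} = - 6 h h = - 6 h^{2}$)
$\left(13445 + G\right) \left(l{\left(-140,129 \right)} + 48309\right) = \left(13445 - 46776\right) \left(- 6 \cdot 129^{2} + 48309\right) = - 33331 \left(\left(-6\right) 16641 + 48309\right) = - 33331 \left(-99846 + 48309\right) = \left(-33331\right) \left(-51537\right) = 1717779747$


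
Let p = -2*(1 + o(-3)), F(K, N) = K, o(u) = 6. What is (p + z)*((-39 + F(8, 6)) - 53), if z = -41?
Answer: 4620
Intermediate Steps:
p = -14 (p = -2*(1 + 6) = -2*7 = -14)
(p + z)*((-39 + F(8, 6)) - 53) = (-14 - 41)*((-39 + 8) - 53) = -55*(-31 - 53) = -55*(-84) = 4620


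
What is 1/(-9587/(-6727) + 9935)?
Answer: 6727/66842332 ≈ 0.00010064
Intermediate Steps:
1/(-9587/(-6727) + 9935) = 1/(-9587*(-1/6727) + 9935) = 1/(9587/6727 + 9935) = 1/(66842332/6727) = 6727/66842332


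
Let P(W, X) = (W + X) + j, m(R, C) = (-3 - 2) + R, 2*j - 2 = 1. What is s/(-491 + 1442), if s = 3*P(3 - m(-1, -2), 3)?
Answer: 27/634 ≈ 0.042587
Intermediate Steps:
j = 3/2 (j = 1 + (½)*1 = 1 + ½ = 3/2 ≈ 1.5000)
m(R, C) = -5 + R
P(W, X) = 3/2 + W + X (P(W, X) = (W + X) + 3/2 = 3/2 + W + X)
s = 81/2 (s = 3*(3/2 + (3 - (-5 - 1)) + 3) = 3*(3/2 + (3 - 1*(-6)) + 3) = 3*(3/2 + (3 + 6) + 3) = 3*(3/2 + 9 + 3) = 3*(27/2) = 81/2 ≈ 40.500)
s/(-491 + 1442) = 81/(2*(-491 + 1442)) = (81/2)/951 = (81/2)*(1/951) = 27/634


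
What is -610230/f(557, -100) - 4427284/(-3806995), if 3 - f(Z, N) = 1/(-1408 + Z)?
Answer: -988491505149007/4861532615 ≈ -2.0333e+5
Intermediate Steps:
f(Z, N) = 3 - 1/(-1408 + Z)
-610230/f(557, -100) - 4427284/(-3806995) = -610230*(-1408 + 557)/(-4225 + 3*557) - 4427284/(-3806995) = -610230*(-851/(-4225 + 1671)) - 4427284*(-1/3806995) = -610230/((-1/851*(-2554))) + 4427284/3806995 = -610230/2554/851 + 4427284/3806995 = -610230*851/2554 + 4427284/3806995 = -259652865/1277 + 4427284/3806995 = -988491505149007/4861532615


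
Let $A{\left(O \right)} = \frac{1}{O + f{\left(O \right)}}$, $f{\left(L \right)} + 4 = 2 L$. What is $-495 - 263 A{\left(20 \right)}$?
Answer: $- \frac{27983}{56} \approx -499.7$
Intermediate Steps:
$f{\left(L \right)} = -4 + 2 L$
$A{\left(O \right)} = \frac{1}{-4 + 3 O}$ ($A{\left(O \right)} = \frac{1}{O + \left(-4 + 2 O\right)} = \frac{1}{-4 + 3 O}$)
$-495 - 263 A{\left(20 \right)} = -495 - \frac{263}{-4 + 3 \cdot 20} = -495 - \frac{263}{-4 + 60} = -495 - \frac{263}{56} = - \frac{27983}{56}$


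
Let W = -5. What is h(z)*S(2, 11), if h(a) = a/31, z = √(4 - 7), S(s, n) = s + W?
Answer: -3*I*√3/31 ≈ -0.16762*I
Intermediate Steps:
S(s, n) = -5 + s (S(s, n) = s - 5 = -5 + s)
z = I*√3 (z = √(-3) = I*√3 ≈ 1.732*I)
h(a) = a/31 (h(a) = a*(1/31) = a/31)
h(z)*S(2, 11) = ((I*√3)/31)*(-5 + 2) = (I*√3/31)*(-3) = -3*I*√3/31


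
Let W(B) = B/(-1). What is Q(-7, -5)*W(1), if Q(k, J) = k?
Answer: 7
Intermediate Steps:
W(B) = -B (W(B) = B*(-1) = -B)
Q(-7, -5)*W(1) = -(-7) = -7*(-1) = 7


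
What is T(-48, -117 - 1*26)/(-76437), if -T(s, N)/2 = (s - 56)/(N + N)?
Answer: 8/840807 ≈ 9.5147e-6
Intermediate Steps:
T(s, N) = -(-56 + s)/N (T(s, N) = -2*(s - 56)/(N + N) = -2*(-56 + s)/(2*N) = -2*(-56 + s)*1/(2*N) = -(-56 + s)/N)
T(-48, -117 - 1*26)/(-76437) = ((56 - 1*(-48))/(-117 - 1*26))/(-76437) = ((56 + 48)/(-117 - 26))*(-1/76437) = (104/(-143))*(-1/76437) = -1/143*104*(-1/76437) = -8/11*(-1/76437) = 8/840807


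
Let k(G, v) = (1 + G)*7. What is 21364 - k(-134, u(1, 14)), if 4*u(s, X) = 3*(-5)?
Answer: 22295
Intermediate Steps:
u(s, X) = -15/4 (u(s, X) = (3*(-5))/4 = (¼)*(-15) = -15/4)
k(G, v) = 7 + 7*G
21364 - k(-134, u(1, 14)) = 21364 - (7 + 7*(-134)) = 21364 - (7 - 938) = 21364 - 1*(-931) = 21364 + 931 = 22295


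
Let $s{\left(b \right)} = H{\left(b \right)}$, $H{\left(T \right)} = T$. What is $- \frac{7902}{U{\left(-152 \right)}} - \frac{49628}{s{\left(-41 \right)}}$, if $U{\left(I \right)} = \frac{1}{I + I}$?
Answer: $\frac{98540156}{41} \approx 2.4034 \cdot 10^{6}$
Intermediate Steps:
$U{\left(I \right)} = \frac{1}{2 I}$
$s{\left(b \right)} = b$
$- \frac{7902}{U{\left(-152 \right)}} - \frac{49628}{s{\left(-41 \right)}} = - \frac{7902}{\frac{1}{2} \frac{1}{-152}} - \frac{49628}{-41} = - \frac{7902}{\frac{1}{2} \left(- \frac{1}{152}\right)} - - \frac{49628}{41} = - \frac{7902}{- \frac{1}{304}} + \frac{49628}{41} = \left(-7902\right) \left(-304\right) + \frac{49628}{41} = 2402208 + \frac{49628}{41} = \frac{98540156}{41}$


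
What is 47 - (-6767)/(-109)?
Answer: -1644/109 ≈ -15.083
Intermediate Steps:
47 - (-6767)/(-109) = 47 - (-6767)*(-1)/109 = 47 - 101*67/109 = 47 - 6767/109 = -1644/109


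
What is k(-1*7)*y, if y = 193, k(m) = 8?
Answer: 1544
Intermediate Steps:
k(-1*7)*y = 8*193 = 1544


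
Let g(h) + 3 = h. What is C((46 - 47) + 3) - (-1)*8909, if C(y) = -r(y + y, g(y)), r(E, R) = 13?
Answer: 8896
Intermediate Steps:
g(h) = -3 + h
C(y) = -13 (C(y) = -1*13 = -13)
C((46 - 47) + 3) - (-1)*8909 = -13 - (-1)*8909 = -13 - 1*(-8909) = -13 + 8909 = 8896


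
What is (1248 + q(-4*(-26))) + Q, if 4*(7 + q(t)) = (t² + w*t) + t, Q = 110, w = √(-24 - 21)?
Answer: 4081 + 78*I*√5 ≈ 4081.0 + 174.41*I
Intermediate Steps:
w = 3*I*√5 (w = √(-45) = 3*I*√5 ≈ 6.7082*I)
q(t) = -7 + t/4 + t²/4 + 3*I*t*√5/4 (q(t) = -7 + ((t² + (3*I*√5)*t) + t)/4 = -7 + ((t² + 3*I*t*√5) + t)/4 = -7 + (t + t² + 3*I*t*√5)/4 = -7 + (t/4 + t²/4 + 3*I*t*√5/4) = -7 + t/4 + t²/4 + 3*I*t*√5/4)
(1248 + q(-4*(-26))) + Q = (1248 + (-7 + (-4*(-26))/4 + (-4*(-26))²/4 + 3*I*(-4*(-26))*√5/4)) + 110 = (1248 + (-7 + (¼)*104 + (¼)*104² + (¾)*I*104*√5)) + 110 = (1248 + (-7 + 26 + (¼)*10816 + 78*I*√5)) + 110 = (1248 + (-7 + 26 + 2704 + 78*I*√5)) + 110 = (1248 + (2723 + 78*I*√5)) + 110 = (3971 + 78*I*√5) + 110 = 4081 + 78*I*√5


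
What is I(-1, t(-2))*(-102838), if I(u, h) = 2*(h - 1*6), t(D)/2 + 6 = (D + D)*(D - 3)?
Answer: -4524872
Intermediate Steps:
t(D) = -12 + 4*D*(-3 + D) (t(D) = -12 + 2*((D + D)*(D - 3)) = -12 + 2*((2*D)*(-3 + D)) = -12 + 2*(2*D*(-3 + D)) = -12 + 4*D*(-3 + D))
I(u, h) = -12 + 2*h (I(u, h) = 2*(h - 6) = 2*(-6 + h) = -12 + 2*h)
I(-1, t(-2))*(-102838) = (-12 + 2*(-12 - 12*(-2) + 4*(-2)²))*(-102838) = (-12 + 2*(-12 + 24 + 4*4))*(-102838) = (-12 + 2*(-12 + 24 + 16))*(-102838) = (-12 + 2*28)*(-102838) = (-12 + 56)*(-102838) = 44*(-102838) = -4524872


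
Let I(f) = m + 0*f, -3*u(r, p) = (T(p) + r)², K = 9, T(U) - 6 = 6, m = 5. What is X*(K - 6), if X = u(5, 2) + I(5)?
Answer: -274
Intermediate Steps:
T(U) = 12 (T(U) = 6 + 6 = 12)
u(r, p) = -(12 + r)²/3
I(f) = 5 (I(f) = 5 + 0*f = 5 + 0 = 5)
X = -274/3 (X = -(12 + 5)²/3 + 5 = -⅓*17² + 5 = -⅓*289 + 5 = -289/3 + 5 = -274/3 ≈ -91.333)
X*(K - 6) = -274*(9 - 6)/3 = -274/3*3 = -274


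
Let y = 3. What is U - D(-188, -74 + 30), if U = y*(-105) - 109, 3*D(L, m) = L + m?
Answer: -1040/3 ≈ -346.67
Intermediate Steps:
D(L, m) = L/3 + m/3 (D(L, m) = (L + m)/3 = L/3 + m/3)
U = -424 (U = 3*(-105) - 109 = -315 - 109 = -424)
U - D(-188, -74 + 30) = -424 - ((1/3)*(-188) + (-74 + 30)/3) = -424 - (-188/3 + (1/3)*(-44)) = -424 - (-188/3 - 44/3) = -424 - 1*(-232/3) = -424 + 232/3 = -1040/3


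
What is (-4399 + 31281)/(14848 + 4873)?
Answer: 26882/19721 ≈ 1.3631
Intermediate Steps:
(-4399 + 31281)/(14848 + 4873) = 26882/19721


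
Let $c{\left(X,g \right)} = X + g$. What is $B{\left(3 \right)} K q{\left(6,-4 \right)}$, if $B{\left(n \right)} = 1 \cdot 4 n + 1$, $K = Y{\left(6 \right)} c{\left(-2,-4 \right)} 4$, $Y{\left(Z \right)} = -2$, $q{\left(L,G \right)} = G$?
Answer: $-2496$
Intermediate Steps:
$K = 48$ ($K = - 2 \left(-2 - 4\right) 4 = \left(-2\right) \left(-6\right) 4 = 12 \cdot 4 = 48$)
$B{\left(n \right)} = 1 + 4 n$ ($B{\left(n \right)} = 4 n + 1 = 1 + 4 n$)
$B{\left(3 \right)} K q{\left(6,-4 \right)} = \left(1 + 4 \cdot 3\right) 48 \left(-4\right) = \left(1 + 12\right) 48 \left(-4\right) = 13 \cdot 48 \left(-4\right) = 624 \left(-4\right) = -2496$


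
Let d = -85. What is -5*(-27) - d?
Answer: 220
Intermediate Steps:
-5*(-27) - d = -5*(-27) - 1*(-85) = 135 + 85 = 220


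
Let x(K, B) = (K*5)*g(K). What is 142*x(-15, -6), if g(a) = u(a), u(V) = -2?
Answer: 21300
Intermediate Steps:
g(a) = -2
x(K, B) = -10*K (x(K, B) = (K*5)*(-2) = (5*K)*(-2) = -10*K)
142*x(-15, -6) = 142*(-10*(-15)) = 142*150 = 21300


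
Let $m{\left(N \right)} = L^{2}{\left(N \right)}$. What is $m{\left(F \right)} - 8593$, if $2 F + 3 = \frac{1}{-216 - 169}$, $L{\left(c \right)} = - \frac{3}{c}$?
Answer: $- \frac{2869449787}{334084} \approx -8589.0$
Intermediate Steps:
$F = - \frac{578}{385}$ ($F = - \frac{3}{2} + \frac{1}{2 \left(-216 - 169\right)} = - \frac{3}{2} + \frac{1}{2 \left(-385\right)} = - \frac{3}{2} + \frac{1}{2} \left(- \frac{1}{385}\right) = - \frac{3}{2} - \frac{1}{770} = - \frac{578}{385} \approx -1.5013$)
$m{\left(N \right)} = \frac{9}{N^{2}}$ ($m{\left(N \right)} = \left(- \frac{3}{N}\right)^{2} = \frac{9}{N^{2}}$)
$m{\left(F \right)} - 8593 = \frac{9}{\frac{334084}{148225}} - 8593 = 9 \cdot \frac{148225}{334084} - 8593 = \frac{1334025}{334084} - 8593 = - \frac{2869449787}{334084}$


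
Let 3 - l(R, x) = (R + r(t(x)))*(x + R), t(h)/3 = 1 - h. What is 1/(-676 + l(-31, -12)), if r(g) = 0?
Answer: -1/2006 ≈ -0.00049850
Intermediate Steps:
t(h) = 3 - 3*h (t(h) = 3*(1 - h) = 3 - 3*h)
l(R, x) = 3 - R*(R + x) (l(R, x) = 3 - (R + 0)*(x + R) = 3 - R*(R + x))
1/(-676 + l(-31, -12)) = 1/(-676 + (3 - 1*(-31)**2 - 1*(-31)*(-12))) = 1/(-676 + (3 - 1*961 - 372)) = 1/(-676 + (3 - 961 - 372)) = 1/(-676 - 1330) = 1/(-2006) = -1/2006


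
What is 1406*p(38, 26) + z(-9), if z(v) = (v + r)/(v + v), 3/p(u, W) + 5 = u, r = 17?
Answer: 12610/99 ≈ 127.37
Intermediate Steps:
p(u, W) = 3/(-5 + u)
z(v) = (17 + v)/(2*v) (z(v) = (v + 17)/(v + v) = (17 + v)/((2*v)) = (17 + v)*(1/(2*v)) = (17 + v)/(2*v))
1406*p(38, 26) + z(-9) = 1406*(3/(-5 + 38)) + (½)*(17 - 9)/(-9) = 1406*(3/33) + (½)*(-⅑)*8 = 1406*(3*(1/33)) - 4/9 = 1406*(1/11) - 4/9 = 1406/11 - 4/9 = 12610/99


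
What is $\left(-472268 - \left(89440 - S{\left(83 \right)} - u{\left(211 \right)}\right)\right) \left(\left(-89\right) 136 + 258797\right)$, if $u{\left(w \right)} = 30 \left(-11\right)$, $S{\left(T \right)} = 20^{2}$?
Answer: $-138552163134$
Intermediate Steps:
$S{\left(T \right)} = 400$
$u{\left(w \right)} = -330$
$\left(-472268 - \left(89440 - S{\left(83 \right)} - u{\left(211 \right)}\right)\right) \left(\left(-89\right) 136 + 258797\right) = \left(-472268 + \left(\left(400 - 330\right) - 89440\right)\right) \left(\left(-89\right) 136 + 258797\right) = \left(-472268 + \left(70 - 89440\right)\right) \left(-12104 + 258797\right) = \left(-472268 - 89370\right) 246693 = \left(-561638\right) 246693 = -138552163134$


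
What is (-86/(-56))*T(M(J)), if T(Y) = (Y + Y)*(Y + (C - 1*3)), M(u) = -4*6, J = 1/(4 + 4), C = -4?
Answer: 15996/7 ≈ 2285.1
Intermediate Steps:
J = 1/8 ≈ 0.12500
M(u) = -24
T(Y) = 2*Y*(-7 + Y) (T(Y) = (Y + Y)*(Y + (-4 - 1*3)) = (2*Y)*(Y + (-4 - 3)) = (2*Y)*(Y - 7) = (2*Y)*(-7 + Y) = 2*Y*(-7 + Y))
(-86/(-56))*T(M(J)) = (-86/(-56))*(2*(-24)*(-7 - 24)) = (-86*(-1)/56)*(2*(-24)*(-31)) = -2*(-43/56)*1488 = (43/28)*1488 = 15996/7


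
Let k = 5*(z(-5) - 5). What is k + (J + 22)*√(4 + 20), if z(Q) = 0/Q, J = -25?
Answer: -25 - 6*√6 ≈ -39.697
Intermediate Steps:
z(Q) = 0
k = -25 (k = 5*(0 - 5) = 5*(-5) = -25)
k + (J + 22)*√(4 + 20) = -25 + (-25 + 22)*√(4 + 20) = -25 - 6*√6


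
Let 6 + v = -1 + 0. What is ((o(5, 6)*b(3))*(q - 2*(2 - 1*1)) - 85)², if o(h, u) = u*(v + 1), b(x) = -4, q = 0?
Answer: 139129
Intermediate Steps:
v = -7 (v = -6 + (-1 + 0) = -6 - 1 = -7)
o(h, u) = -6*u (o(h, u) = u*(-7 + 1) = u*(-6) = -6*u)
((o(5, 6)*b(3))*(q - 2*(2 - 1*1)) - 85)² = ((-6*6*(-4))*(0 - 2*(2 - 1*1)) - 85)² = ((-36*(-4))*(0 - 2*(2 - 1)) - 85)² = (144*(0 - 2*1) - 85)² = (144*(0 - 2) - 85)² = (144*(-2) - 85)² = (-288 - 85)² = (-373)² = 139129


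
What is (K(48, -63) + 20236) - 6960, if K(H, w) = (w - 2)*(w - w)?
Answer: 13276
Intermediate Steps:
K(H, w) = 0 (K(H, w) = (-2 + w)*0 = 0)
(K(48, -63) + 20236) - 6960 = (0 + 20236) - 6960 = 20236 - 6960 = 13276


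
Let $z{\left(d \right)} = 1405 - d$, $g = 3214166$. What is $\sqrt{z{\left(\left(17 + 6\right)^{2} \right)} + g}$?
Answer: $\sqrt{3215042} \approx 1793.1$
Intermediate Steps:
$\sqrt{z{\left(\left(17 + 6\right)^{2} \right)} + g} = \sqrt{\left(1405 - \left(17 + 6\right)^{2}\right) + 3214166} = \sqrt{\left(1405 - 23^{2}\right) + 3214166} = \sqrt{\left(1405 - 529\right) + 3214166} = \sqrt{876 + 3214166} = \sqrt{3215042}$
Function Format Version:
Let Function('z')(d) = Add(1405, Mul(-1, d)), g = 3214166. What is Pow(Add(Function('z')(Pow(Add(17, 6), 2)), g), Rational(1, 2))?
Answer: Pow(3215042, Rational(1, 2)) ≈ 1793.1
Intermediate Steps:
Pow(Add(Function('z')(Pow(Add(17, 6), 2)), g), Rational(1, 2)) = Pow(Add(Add(1405, Mul(-1, Pow(Add(17, 6), 2))), 3214166), Rational(1, 2)) = Pow(Add(Add(1405, Mul(-1, Pow(23, 2))), 3214166), Rational(1, 2)) = Pow(Add(Add(1405, Mul(-1, 529)), 3214166), Rational(1, 2)) = Pow(Add(Add(1405, -529), 3214166), Rational(1, 2)) = Pow(Add(876, 3214166), Rational(1, 2)) = Pow(3215042, Rational(1, 2))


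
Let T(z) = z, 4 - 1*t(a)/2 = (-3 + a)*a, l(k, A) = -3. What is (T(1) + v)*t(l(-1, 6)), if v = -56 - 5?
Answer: 1680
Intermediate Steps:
v = -61
t(a) = 8 - 2*a*(-3 + a) (t(a) = 8 - 2*(-3 + a)*a = 8 - 2*a*(-3 + a))
(T(1) + v)*t(l(-1, 6)) = (1 - 61)*(8 - 2*(-3)² + 6*(-3)) = -60*(8 - 2*9 - 18) = -60*(8 - 18 - 18) = -60*(-28) = 1680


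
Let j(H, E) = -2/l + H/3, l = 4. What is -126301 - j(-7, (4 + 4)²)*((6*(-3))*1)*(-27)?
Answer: -124924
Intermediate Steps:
j(H, E) = -½ + H/3 (j(H, E) = -2/4 + H/3 = -2*¼ + H*(⅓) = -½ + H/3)
-126301 - j(-7, (4 + 4)²)*((6*(-3))*1)*(-27) = -126301 - (-½ + (⅓)*(-7))*((6*(-3))*1)*(-27) = -126301 - (-½ - 7/3)*(-18*1)*(-27) = -126301 - (-17/6*(-18))*(-27) = -126301 - 51*(-27) = -126301 - 1*(-1377) = -126301 + 1377 = -124924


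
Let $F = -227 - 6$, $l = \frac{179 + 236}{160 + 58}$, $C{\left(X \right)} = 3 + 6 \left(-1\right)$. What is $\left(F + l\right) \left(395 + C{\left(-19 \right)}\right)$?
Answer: $- \frac{9874284}{109} \approx -90590.0$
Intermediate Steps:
$C{\left(X \right)} = -3$ ($C{\left(X \right)} = 3 - 6 = -3$)
$l = \frac{415}{218} \approx 1.9037$
$F = -233$ ($F = -227 - 6 = -233$)
$\left(F + l\right) \left(395 + C{\left(-19 \right)}\right) = \left(-233 + \frac{415}{218}\right) \left(395 - 3\right) = \left(- \frac{50379}{218}\right) 392 = - \frac{9874284}{109}$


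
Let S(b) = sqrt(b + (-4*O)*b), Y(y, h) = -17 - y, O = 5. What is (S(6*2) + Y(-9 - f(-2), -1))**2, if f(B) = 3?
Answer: (5 - 2*I*sqrt(57))**2 ≈ -203.0 - 151.0*I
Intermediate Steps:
S(b) = sqrt(19)*sqrt(-b) (S(b) = sqrt(b + (-4*5)*b) = sqrt(b - 20*b) = sqrt(-19*b) = sqrt(19)*sqrt(-b))
(S(6*2) + Y(-9 - f(-2), -1))**2 = (sqrt(19)*sqrt(-6*2) + (-17 - (-9 - 1*3)))**2 = (sqrt(19)*sqrt(-1*12) + (-17 - (-9 - 3)))**2 = (sqrt(19)*sqrt(-12) + (-17 - 1*(-12)))**2 = (sqrt(19)*(2*I*sqrt(3)) + (-17 + 12))**2 = (2*I*sqrt(57) - 5)**2 = (-5 + 2*I*sqrt(57))**2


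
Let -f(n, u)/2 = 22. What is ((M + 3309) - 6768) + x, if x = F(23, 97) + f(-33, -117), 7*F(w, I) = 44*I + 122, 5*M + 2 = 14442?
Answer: 85/7 ≈ 12.143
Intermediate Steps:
M = 2888 (M = -2/5 + (1/5)*14442 = -2/5 + 14442/5 = 2888)
f(n, u) = -44 (f(n, u) = -2*22 = -44)
F(w, I) = 122/7 + 44*I/7 (F(w, I) = (44*I + 122)/7 = (122 + 44*I)/7 = 122/7 + 44*I/7)
x = 4082/7 (x = (122/7 + (44/7)*97) - 44 = (122/7 + 4268/7) - 44 = 4390/7 - 44 = 4082/7 ≈ 583.14)
((M + 3309) - 6768) + x = ((2888 + 3309) - 6768) + 4082/7 = (6197 - 6768) + 4082/7 = -571 + 4082/7 = 85/7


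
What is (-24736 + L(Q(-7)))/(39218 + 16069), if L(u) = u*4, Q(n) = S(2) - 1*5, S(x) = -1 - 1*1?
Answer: -24764/55287 ≈ -0.44792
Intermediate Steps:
S(x) = -2 (S(x) = -1 - 1 = -2)
Q(n) = -7 (Q(n) = -2 - 1*5 = -2 - 5 = -7)
L(u) = 4*u
(-24736 + L(Q(-7)))/(39218 + 16069) = (-24736 + 4*(-7))/(39218 + 16069) = (-24736 - 28)/55287 = -24764*1/55287 = -24764/55287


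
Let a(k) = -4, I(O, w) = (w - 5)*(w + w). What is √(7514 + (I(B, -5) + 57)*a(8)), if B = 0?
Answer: √6886 ≈ 82.982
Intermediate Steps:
I(O, w) = 2*w*(-5 + w) (I(O, w) = (-5 + w)*(2*w) = 2*w*(-5 + w))
√(7514 + (I(B, -5) + 57)*a(8)) = √(7514 + (2*(-5)*(-5 - 5) + 57)*(-4)) = √(7514 + (2*(-5)*(-10) + 57)*(-4)) = √(7514 + (100 + 57)*(-4)) = √(7514 + 157*(-4)) = √(7514 - 628) = √6886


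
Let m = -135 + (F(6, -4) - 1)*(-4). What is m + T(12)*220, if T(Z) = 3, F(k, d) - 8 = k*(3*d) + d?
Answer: 801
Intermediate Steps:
F(k, d) = 8 + d + 3*d*k (F(k, d) = 8 + (k*(3*d) + d) = 8 + (3*d*k + d) = 8 + (d + 3*d*k) = 8 + d + 3*d*k)
m = 141 (m = -135 + ((8 - 4 + 3*(-4)*6) - 1)*(-4) = -135 + ((8 - 4 - 72) - 1)*(-4) = -135 + (-68 - 1)*(-4) = -135 - 69*(-4) = -135 + 276 = 141)
m + T(12)*220 = 141 + 3*220 = 141 + 660 = 801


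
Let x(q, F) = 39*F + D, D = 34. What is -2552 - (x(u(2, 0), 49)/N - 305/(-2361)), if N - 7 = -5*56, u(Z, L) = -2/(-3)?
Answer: -546796792/214851 ≈ -2545.0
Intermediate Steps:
u(Z, L) = 2/3 (u(Z, L) = -2*(-1/3) = 2/3)
N = -273 (N = 7 - 5*56 = 7 - 280 = -273)
x(q, F) = 34 + 39*F (x(q, F) = 39*F + 34 = 34 + 39*F)
-2552 - (x(u(2, 0), 49)/N - 305/(-2361)) = -2552 - ((34 + 39*49)/(-273) - 305/(-2361)) = -2552 - ((34 + 1911)*(-1/273) - 305*(-1/2361)) = -2552 - (1945*(-1/273) + 305/2361) = -2552 - (-1945/273 + 305/2361) = -2552 - 1*(-1502960/214851) = -2552 + 1502960/214851 = -546796792/214851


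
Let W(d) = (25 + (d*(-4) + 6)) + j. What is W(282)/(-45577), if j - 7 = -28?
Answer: 1118/45577 ≈ 0.024530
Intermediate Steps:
j = -21 (j = 7 - 28 = -21)
W(d) = 10 - 4*d (W(d) = (25 + (d*(-4) + 6)) - 21 = (25 + (-4*d + 6)) - 21 = (25 + (6 - 4*d)) - 21 = (31 - 4*d) - 21 = 10 - 4*d)
W(282)/(-45577) = (10 - 4*282)/(-45577) = (10 - 1128)*(-1/45577) = -1118*(-1/45577) = 1118/45577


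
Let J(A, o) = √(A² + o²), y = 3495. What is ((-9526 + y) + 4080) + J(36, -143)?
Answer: -1951 + √21745 ≈ -1803.5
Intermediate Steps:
((-9526 + y) + 4080) + J(36, -143) = ((-9526 + 3495) + 4080) + √(36² + (-143)²) = (-6031 + 4080) + √(1296 + 20449) = -1951 + √21745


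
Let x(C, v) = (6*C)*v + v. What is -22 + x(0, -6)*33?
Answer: -220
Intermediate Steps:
x(C, v) = v + 6*C*v (x(C, v) = 6*C*v + v = v + 6*C*v)
-22 + x(0, -6)*33 = -22 - 6*(1 + 6*0)*33 = -22 - 6*(1 + 0)*33 = -22 - 6*1*33 = -22 - 6*33 = -22 - 198 = -220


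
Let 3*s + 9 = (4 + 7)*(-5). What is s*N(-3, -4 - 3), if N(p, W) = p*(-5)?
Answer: -320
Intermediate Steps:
N(p, W) = -5*p
s = -64/3 (s = -3 + ((4 + 7)*(-5))/3 = -3 + (11*(-5))/3 = -3 + (⅓)*(-55) = -3 - 55/3 = -64/3 ≈ -21.333)
s*N(-3, -4 - 3) = -(-320)*(-3)/3 = -64/3*15 = -320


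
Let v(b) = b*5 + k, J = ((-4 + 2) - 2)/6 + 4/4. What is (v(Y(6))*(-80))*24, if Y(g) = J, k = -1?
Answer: -1280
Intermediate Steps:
J = 1/3 (J = (-2 - 2)*(1/6) + 4*(1/4) = -4*1/6 + 1 = -2/3 + 1 = 1/3 ≈ 0.33333)
Y(g) = 1/3
v(b) = -1 + 5*b (v(b) = b*5 - 1 = 5*b - 1 = -1 + 5*b)
(v(Y(6))*(-80))*24 = ((-1 + 5*(1/3))*(-80))*24 = ((-1 + 5/3)*(-80))*24 = ((2/3)*(-80))*24 = -160/3*24 = -1280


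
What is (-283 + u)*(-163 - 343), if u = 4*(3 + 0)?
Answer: 137126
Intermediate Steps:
u = 12 (u = 4*3 = 12)
(-283 + u)*(-163 - 343) = (-283 + 12)*(-163 - 343) = -271*(-506) = 137126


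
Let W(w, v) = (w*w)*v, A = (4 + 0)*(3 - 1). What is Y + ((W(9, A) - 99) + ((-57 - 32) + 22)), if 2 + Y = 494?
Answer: 974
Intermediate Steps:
A = 8 (A = 4*2 = 8)
W(w, v) = v*w² (W(w, v) = w²*v = v*w²)
Y = 492 (Y = -2 + 494 = 492)
Y + ((W(9, A) - 99) + ((-57 - 32) + 22)) = 492 + ((8*9² - 99) + ((-57 - 32) + 22)) = 492 + ((8*81 - 99) + (-89 + 22)) = 492 + ((648 - 99) - 67) = 492 + (549 - 67) = 492 + 482 = 974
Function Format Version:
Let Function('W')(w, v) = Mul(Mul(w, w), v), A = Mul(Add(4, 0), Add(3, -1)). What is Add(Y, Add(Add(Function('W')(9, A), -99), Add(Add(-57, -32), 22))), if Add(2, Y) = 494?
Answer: 974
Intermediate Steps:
A = 8 (A = Mul(4, 2) = 8)
Function('W')(w, v) = Mul(v, Pow(w, 2)) (Function('W')(w, v) = Mul(Pow(w, 2), v) = Mul(v, Pow(w, 2)))
Y = 492 (Y = Add(-2, 494) = 492)
Add(Y, Add(Add(Function('W')(9, A), -99), Add(Add(-57, -32), 22))) = Add(492, Add(Add(Mul(8, Pow(9, 2)), -99), Add(Add(-57, -32), 22))) = Add(492, Add(Add(Mul(8, 81), -99), Add(-89, 22))) = Add(492, Add(Add(648, -99), -67)) = Add(492, Add(549, -67)) = Add(492, 482) = 974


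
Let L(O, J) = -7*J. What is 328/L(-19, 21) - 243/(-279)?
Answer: -6199/4557 ≈ -1.3603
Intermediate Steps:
328/L(-19, 21) - 243/(-279) = 328/((-7*21)) - 243/(-279) = 328/(-147) - 243*(-1/279) = 328*(-1/147) + 27/31 = -328/147 + 27/31 = -6199/4557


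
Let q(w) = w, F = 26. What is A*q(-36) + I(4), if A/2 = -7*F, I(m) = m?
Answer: 13108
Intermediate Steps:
A = -364 (A = 2*(-7*26) = 2*(-182) = -364)
A*q(-36) + I(4) = -364*(-36) + 4 = 13104 + 4 = 13108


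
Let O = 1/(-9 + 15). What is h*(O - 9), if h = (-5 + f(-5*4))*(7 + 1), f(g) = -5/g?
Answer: 1007/3 ≈ 335.67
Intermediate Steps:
O = ⅙ (O = 1/6 = ⅙ ≈ 0.16667)
h = -38 (h = (-5 - 5/((-5*4)))*(7 + 1) = (-5 - 5/(-20))*8 = (-5 - 5*(-1/20))*8 = (-5 + ¼)*8 = -19/4*8 = -38)
h*(O - 9) = -38*(⅙ - 9) = -38*(-53/6) = 1007/3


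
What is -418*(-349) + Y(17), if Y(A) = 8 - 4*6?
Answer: 145866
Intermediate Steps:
Y(A) = -16 (Y(A) = 8 - 24 = -16)
-418*(-349) + Y(17) = -418*(-349) - 16 = 145882 - 16 = 145866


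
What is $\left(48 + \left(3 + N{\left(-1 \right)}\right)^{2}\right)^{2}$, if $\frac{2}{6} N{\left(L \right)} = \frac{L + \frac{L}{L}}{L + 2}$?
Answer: $3249$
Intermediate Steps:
$N{\left(L \right)} = \frac{3 \left(1 + L\right)}{2 + L}$ ($N{\left(L \right)} = 3 \frac{L + \frac{L}{L}}{L + 2} = 3 \frac{L + 1}{2 + L} = 3 \frac{1 + L}{2 + L} = \frac{3 \left(1 + L\right)}{2 + L}$)
$\left(48 + \left(3 + N{\left(-1 \right)}\right)^{2}\right)^{2} = \left(48 + \left(3 + \frac{3 \left(1 - 1\right)}{2 - 1}\right)^{2}\right)^{2} = \left(48 + \left(3 + 3 \cdot 1^{-1} \cdot 0\right)^{2}\right)^{2} = \left(48 + \left(3 + 3 \cdot 1 \cdot 0\right)^{2}\right)^{2} = \left(48 + \left(3 + 0\right)^{2}\right)^{2} = \left(48 + 3^{2}\right)^{2} = \left(48 + 9\right)^{2} = 57^{2} = 3249$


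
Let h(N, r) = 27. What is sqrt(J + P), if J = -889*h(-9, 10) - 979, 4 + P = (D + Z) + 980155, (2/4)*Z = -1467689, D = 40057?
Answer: 2*I*sqrt(485038) ≈ 1392.9*I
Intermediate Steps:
Z = -2935378 (Z = 2*(-1467689) = -2935378)
P = -1915170 (P = -4 + ((40057 - 2935378) + 980155) = -4 + (-2895321 + 980155) = -4 - 1915166 = -1915170)
J = -24982 (J = -889*27 - 979 = -24003 - 979 = -24982)
sqrt(J + P) = sqrt(-24982 - 1915170) = sqrt(-1940152) = 2*I*sqrt(485038)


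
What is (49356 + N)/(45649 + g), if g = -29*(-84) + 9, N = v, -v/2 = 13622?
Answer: 11056/24047 ≈ 0.45977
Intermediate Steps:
v = -27244 (v = -2*13622 = -27244)
N = -27244
g = 2445 (g = 2436 + 9 = 2445)
(49356 + N)/(45649 + g) = (49356 - 27244)/(45649 + 2445) = 22112/48094 = 22112*(1/48094) = 11056/24047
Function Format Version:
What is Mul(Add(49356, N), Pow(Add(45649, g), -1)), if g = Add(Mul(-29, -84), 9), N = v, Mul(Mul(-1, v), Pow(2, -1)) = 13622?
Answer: Rational(11056, 24047) ≈ 0.45977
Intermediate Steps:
v = -27244 (v = Mul(-2, 13622) = -27244)
N = -27244
g = 2445 (g = Add(2436, 9) = 2445)
Mul(Add(49356, N), Pow(Add(45649, g), -1)) = Mul(Add(49356, -27244), Pow(Add(45649, 2445), -1)) = Mul(22112, Pow(48094, -1)) = Mul(22112, Rational(1, 48094)) = Rational(11056, 24047)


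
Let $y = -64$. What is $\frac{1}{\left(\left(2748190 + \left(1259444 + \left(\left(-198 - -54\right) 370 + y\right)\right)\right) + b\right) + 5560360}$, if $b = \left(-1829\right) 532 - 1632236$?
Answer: $\frac{1}{6909386} \approx 1.4473 \cdot 10^{-7}$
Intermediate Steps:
$b = -2605264$ ($b = -973028 - 1632236 = -2605264$)
$\frac{1}{\left(\left(2748190 + \left(1259444 + \left(\left(-198 - -54\right) 370 + y\right)\right)\right) + b\right) + 5560360} = \frac{1}{\left(\left(2748190 + \left(1259444 + \left(\left(-198 - -54\right) 370 - 64\right)\right)\right) - 2605264\right) + 5560360} = \frac{1}{\left(\left(2748190 + \left(1259444 + \left(\left(-198 + 54\right) 370 - 64\right)\right)\right) - 2605264\right) + 5560360} = \frac{1}{\left(\left(2748190 + \left(1259444 - 53344\right)\right) - 2605264\right) + 5560360} = \frac{1}{\left(\left(2748190 + 1206100\right) - 2605264\right) + 5560360} = \frac{1}{\left(3954290 - 2605264\right) + 5560360} = \frac{1}{1349026 + 5560360} = \frac{1}{6909386}$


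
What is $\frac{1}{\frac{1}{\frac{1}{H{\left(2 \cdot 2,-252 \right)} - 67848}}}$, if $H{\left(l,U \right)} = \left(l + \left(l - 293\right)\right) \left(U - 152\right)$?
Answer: $\frac{1}{47292} \approx 2.1145 \cdot 10^{-5}$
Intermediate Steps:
$H{\left(l,U \right)} = \left(-293 + 2 l\right) \left(-152 + U\right)$ ($H{\left(l,U \right)} = \left(l + \left(-293 + l\right)\right) \left(-152 + U\right) = \left(-293 + 2 l\right) \left(-152 + U\right)$)
$\frac{1}{\frac{1}{\frac{1}{H{\left(2 \cdot 2,-252 \right)} - 67848}}} = \frac{1}{\frac{1}{\frac{1}{\left(44536 - 304 \cdot 2 \cdot 2 - -73836 + 2 \left(-252\right) 2 \cdot 2\right) - 67848}}} = \frac{1}{\frac{1}{\frac{1}{\left(44536 - 1216 + 73836 + 2 \left(-252\right) 4\right) - 67848}}} = \frac{1}{\frac{1}{\frac{1}{\left(44536 - 1216 + 73836 - 2016\right) - 67848}}} = \frac{1}{\frac{1}{\frac{1}{115140 - 67848}}} = \frac{1}{\frac{1}{\frac{1}{47292}}} = \frac{1}{47292}$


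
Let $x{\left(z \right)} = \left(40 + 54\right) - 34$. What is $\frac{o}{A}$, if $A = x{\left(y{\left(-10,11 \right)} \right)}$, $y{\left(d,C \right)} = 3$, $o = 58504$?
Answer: $\frac{14626}{15} \approx 975.07$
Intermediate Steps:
$x{\left(z \right)} = 60$ ($x{\left(z \right)} = 94 - 34 = 60$)
$A = 60$
$\frac{o}{A} = \frac{58504}{60} = 58504 \cdot \frac{1}{60} = \frac{14626}{15}$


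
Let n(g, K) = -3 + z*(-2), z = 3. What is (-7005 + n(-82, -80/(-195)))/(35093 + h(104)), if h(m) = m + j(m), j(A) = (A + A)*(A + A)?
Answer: -7014/78461 ≈ -0.089395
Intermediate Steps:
j(A) = 4*A**2 (j(A) = (2*A)*(2*A) = 4*A**2)
n(g, K) = -9 (n(g, K) = -3 + 3*(-2) = -3 - 6 = -9)
h(m) = m + 4*m**2
(-7005 + n(-82, -80/(-195)))/(35093 + h(104)) = (-7005 - 9)/(35093 + 104*(1 + 4*104)) = -7014/(35093 + 104*(1 + 416)) = -7014/(35093 + 104*417) = -7014/(35093 + 43368) = -7014/78461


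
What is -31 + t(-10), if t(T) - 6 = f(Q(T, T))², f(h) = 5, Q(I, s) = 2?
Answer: 0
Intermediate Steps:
t(T) = 31 (t(T) = 6 + 5² = 6 + 25 = 31)
-31 + t(-10) = -31 + 31 = 0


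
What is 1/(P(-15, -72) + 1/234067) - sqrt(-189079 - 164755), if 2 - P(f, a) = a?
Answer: 234067/17320959 - I*sqrt(353834) ≈ 0.013514 - 594.84*I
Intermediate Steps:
P(f, a) = 2 - a
1/(P(-15, -72) + 1/234067) - sqrt(-189079 - 164755) = 1/((2 - 1*(-72)) + 1/234067) - sqrt(-189079 - 164755) = 1/((2 + 72) + 1/234067) - sqrt(-353834) = 1/(74 + 1/234067) - I*sqrt(353834) = 1/(17320959/234067) - I*sqrt(353834) = 234067/17320959 - I*sqrt(353834)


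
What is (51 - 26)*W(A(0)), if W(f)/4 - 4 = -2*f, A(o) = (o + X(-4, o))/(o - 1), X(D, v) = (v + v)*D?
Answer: 400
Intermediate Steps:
X(D, v) = 2*D*v (X(D, v) = (2*v)*D = 2*D*v)
A(o) = -7*o/(-1 + o) (A(o) = (o + 2*(-4)*o)/(o - 1) = (o - 8*o)/(-1 + o) = (-7*o)/(-1 + o) = -7*o/(-1 + o))
W(f) = 16 - 8*f (W(f) = 16 + 4*(-2*f) = 16 - 8*f)
(51 - 26)*W(A(0)) = (51 - 26)*(16 - (-56)*0/(-1 + 0)) = 25*(16 - (-56)*0/(-1)) = 25*(16 - (-56)*0*(-1)) = 25*(16 - 8*0) = 25*(16 + 0) = 25*16 = 400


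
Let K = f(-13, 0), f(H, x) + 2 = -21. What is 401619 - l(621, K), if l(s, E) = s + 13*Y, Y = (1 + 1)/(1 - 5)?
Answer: 802009/2 ≈ 4.0100e+5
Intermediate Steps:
f(H, x) = -23 (f(H, x) = -2 - 21 = -23)
Y = -½ (Y = 2/(-4) = 2*(-¼) = -½ ≈ -0.50000)
K = -23
l(s, E) = -13/2 + s (l(s, E) = s + 13*(-½) = s - 13/2 = -13/2 + s)
401619 - l(621, K) = 401619 - (-13/2 + 621) = 401619 - 1*1229/2 = 401619 - 1229/2 = 802009/2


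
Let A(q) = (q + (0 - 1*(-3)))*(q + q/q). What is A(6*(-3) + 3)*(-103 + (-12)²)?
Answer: 6888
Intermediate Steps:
A(q) = (1 + q)*(3 + q) (A(q) = (q + (0 + 3))*(q + 1) = (q + 3)*(1 + q) = (3 + q)*(1 + q) = (1 + q)*(3 + q))
A(6*(-3) + 3)*(-103 + (-12)²) = (3 + (6*(-3) + 3)² + 4*(6*(-3) + 3))*(-103 + (-12)²) = (3 + (-18 + 3)² + 4*(-18 + 3))*(-103 + 144) = (3 + (-15)² + 4*(-15))*41 = (3 + 225 - 60)*41 = 168*41 = 6888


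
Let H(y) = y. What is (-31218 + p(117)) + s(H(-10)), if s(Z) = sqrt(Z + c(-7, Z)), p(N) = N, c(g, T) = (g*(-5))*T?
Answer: -31101 + 6*I*sqrt(10) ≈ -31101.0 + 18.974*I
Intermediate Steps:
c(g, T) = -5*T*g (c(g, T) = (-5*g)*T = -5*T*g)
s(Z) = 6*sqrt(Z) (s(Z) = sqrt(Z - 5*Z*(-7)) = sqrt(Z + 35*Z) = sqrt(36*Z) = 6*sqrt(Z))
(-31218 + p(117)) + s(H(-10)) = (-31218 + 117) + 6*sqrt(-10) = -31101 + 6*(I*sqrt(10)) = -31101 + 6*I*sqrt(10)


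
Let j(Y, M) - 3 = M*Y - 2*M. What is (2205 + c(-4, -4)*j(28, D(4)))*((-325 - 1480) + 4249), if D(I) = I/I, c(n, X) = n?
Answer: 5105516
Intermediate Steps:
D(I) = 1
j(Y, M) = 3 - 2*M + M*Y (j(Y, M) = 3 + (M*Y - 2*M) = 3 + (-2*M + M*Y) = 3 - 2*M + M*Y)
(2205 + c(-4, -4)*j(28, D(4)))*((-325 - 1480) + 4249) = (2205 - 4*(3 - 2*1 + 1*28))*((-325 - 1480) + 4249) = (2205 - 4*(3 - 2 + 28))*(-1805 + 4249) = (2205 - 4*29)*2444 = (2205 - 116)*2444 = 2089*2444 = 5105516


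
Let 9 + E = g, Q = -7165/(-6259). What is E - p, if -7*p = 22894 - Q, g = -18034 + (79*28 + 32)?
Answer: -78416458/6259 ≈ -12529.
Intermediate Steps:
Q = 7165/6259 (Q = -7165*(-1/6259) = 7165/6259 ≈ 1.1448)
g = -15790 (g = -18034 + (2212 + 32) = -18034 + 2244 = -15790)
p = -20469483/6259 (p = -(22894 - 1*7165/6259)/7 = -(22894 - 7165/6259)/7 = -⅐*143286381/6259 = -20469483/6259 ≈ -3270.4)
E = -15799 (E = -9 - 15790 = -15799)
E - p = -15799 - 1*(-20469483/6259) = -15799 + 20469483/6259 = -78416458/6259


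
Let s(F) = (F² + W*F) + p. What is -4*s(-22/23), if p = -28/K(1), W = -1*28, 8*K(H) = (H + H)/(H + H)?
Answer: 415376/529 ≈ 785.21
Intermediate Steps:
K(H) = ⅛ (K(H) = ((H + H)/(H + H))/8 = ((2*H)/((2*H)))/8 = ((2*H)*(1/(2*H)))/8 = (⅛)*1 = ⅛)
W = -28
p = -224 (p = -28/⅛ = -28*8 = -224)
s(F) = -224 + F² - 28*F (s(F) = (F² - 28*F) - 224 = -224 + F² - 28*F)
-4*s(-22/23) = -4*(-224 + (-22/23)² - (-616)/23) = -4*(-224 + (-22*1/23)² - (-616)/23) = -4*(-224 + (-22/23)² - 28*(-22/23)) = -4*(-224 + 484/529 + 616/23) = -4*(-103844/529) = 415376/529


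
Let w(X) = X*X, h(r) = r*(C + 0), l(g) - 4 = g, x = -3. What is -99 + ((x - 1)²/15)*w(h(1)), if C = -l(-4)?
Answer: -99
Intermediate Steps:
l(g) = 4 + g
C = 0 (C = -(4 - 4) = -1*0 = 0)
h(r) = 0 (h(r) = r*(0 + 0) = r*0 = 0)
w(X) = X²
-99 + ((x - 1)²/15)*w(h(1)) = -99 + ((-3 - 1)²/15)*0² = -99 + ((-4)²*(1/15))*0 = -99 + (16*(1/15))*0 = -99 + (16/15)*0 = -99 + 0 = -99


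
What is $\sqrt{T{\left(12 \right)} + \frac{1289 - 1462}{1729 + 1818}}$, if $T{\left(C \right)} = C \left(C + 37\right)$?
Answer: $\frac{\sqrt{7397137261}}{3547} \approx 24.248$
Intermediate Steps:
$T{\left(C \right)} = C \left(37 + C\right)$
$\sqrt{T{\left(12 \right)} + \frac{1289 - 1462}{1729 + 1818}} = \sqrt{12 \left(37 + 12\right) + \frac{1289 - 1462}{1729 + 1818}} = \sqrt{12 \cdot 49 - \frac{173}{3547}} = \sqrt{588 - \frac{173}{3547}} = \sqrt{\frac{2085463}{3547}} = \frac{\sqrt{7397137261}}{3547}$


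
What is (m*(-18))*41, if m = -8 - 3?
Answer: 8118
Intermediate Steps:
m = -11
(m*(-18))*41 = -11*(-18)*41 = 198*41 = 8118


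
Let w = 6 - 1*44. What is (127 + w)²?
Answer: 7921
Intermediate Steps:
w = -38 (w = 6 - 44 = -38)
(127 + w)² = (127 - 38)² = 89² = 7921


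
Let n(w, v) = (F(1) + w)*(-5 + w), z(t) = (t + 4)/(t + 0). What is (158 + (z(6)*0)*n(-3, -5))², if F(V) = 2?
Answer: 24964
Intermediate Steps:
z(t) = (4 + t)/t
n(w, v) = (-5 + w)*(2 + w) (n(w, v) = (2 + w)*(-5 + w) = (-5 + w)*(2 + w))
(158 + (z(6)*0)*n(-3, -5))² = (158 + (((4 + 6)/6)*0)*(-10 + (-3)² - 3*(-3)))² = (158 + (((⅙)*10)*0)*(-10 + 9 + 9))² = (158 + ((5/3)*0)*8)² = (158 + 0*8)² = (158 + 0)² = 158² = 24964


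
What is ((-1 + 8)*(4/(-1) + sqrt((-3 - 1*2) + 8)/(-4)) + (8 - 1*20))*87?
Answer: -3480 - 609*sqrt(3)/4 ≈ -3743.7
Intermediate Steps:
((-1 + 8)*(4/(-1) + sqrt((-3 - 1*2) + 8)/(-4)) + (8 - 1*20))*87 = (7*(4*(-1) + sqrt((-3 - 2) + 8)*(-1/4)) + (8 - 20))*87 = (7*(-4 + sqrt(-5 + 8)*(-1/4)) - 12)*87 = (7*(-4 + sqrt(3)*(-1/4)) - 12)*87 = (7*(-4 - sqrt(3)/4) - 12)*87 = ((-28 - 7*sqrt(3)/4) - 12)*87 = (-40 - 7*sqrt(3)/4)*87 = -3480 - 609*sqrt(3)/4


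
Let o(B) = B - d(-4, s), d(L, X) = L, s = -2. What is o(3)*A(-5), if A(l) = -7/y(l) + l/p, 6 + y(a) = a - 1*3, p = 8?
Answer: -7/8 ≈ -0.87500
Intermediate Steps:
y(a) = -9 + a (y(a) = -6 + (a - 1*3) = -6 + (a - 3) = -6 + (-3 + a) = -9 + a)
A(l) = -7/(-9 + l) + l/8
o(B) = 4 + B (o(B) = B - 1*(-4) = B + 4 = 4 + B)
o(3)*A(-5) = (4 + 3)*((-56 - 5*(-9 - 5))/(8*(-9 - 5))) = 7*((⅛)*(-56 - 5*(-14))/(-14)) = 7*((⅛)*(-1/14)*(-56 + 70)) = 7*((⅛)*(-1/14)*14) = 7*(-⅛) = -7/8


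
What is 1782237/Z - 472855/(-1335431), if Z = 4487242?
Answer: 4501869355057/5992402071302 ≈ 0.75126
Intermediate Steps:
1782237/Z - 472855/(-1335431) = 1782237/4487242 - 472855/(-1335431) = 1782237*(1/4487242) - 472855*(-1/1335431) = 1782237/4487242 + 472855/1335431 = 4501869355057/5992402071302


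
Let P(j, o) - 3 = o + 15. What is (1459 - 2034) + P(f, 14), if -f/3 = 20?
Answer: -543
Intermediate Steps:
f = -60 (f = -3*20 = -60)
P(j, o) = 18 + o (P(j, o) = 3 + (o + 15) = 3 + (15 + o) = 18 + o)
(1459 - 2034) + P(f, 14) = (1459 - 2034) + (18 + 14) = -575 + 32 = -543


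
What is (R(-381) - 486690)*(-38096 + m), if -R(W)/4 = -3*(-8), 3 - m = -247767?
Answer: -102066367764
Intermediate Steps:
m = 247770 (m = 3 - 1*(-247767) = 3 + 247767 = 247770)
R(W) = -96 (R(W) = -(-12)*(-8) = -4*24 = -96)
(R(-381) - 486690)*(-38096 + m) = (-96 - 486690)*(-38096 + 247770) = -486786*209674 = -102066367764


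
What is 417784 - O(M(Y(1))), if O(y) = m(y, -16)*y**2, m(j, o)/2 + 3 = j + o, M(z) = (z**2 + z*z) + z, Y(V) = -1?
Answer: 417820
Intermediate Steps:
M(z) = z + 2*z**2 (M(z) = (z**2 + z**2) + z = 2*z**2 + z = z + 2*z**2)
m(j, o) = -6 + 2*j + 2*o (m(j, o) = -6 + 2*(j + o) = -6 + (2*j + 2*o) = -6 + 2*j + 2*o)
O(y) = y**2*(-38 + 2*y) (O(y) = (-6 + 2*y + 2*(-16))*y**2 = (-6 + 2*y - 32)*y**2 = (-38 + 2*y)*y**2 = y**2*(-38 + 2*y))
417784 - O(M(Y(1))) = 417784 - 2*(-(1 + 2*(-1)))**2*(-19 - (1 + 2*(-1))) = 417784 - 2*(-(1 - 2))**2*(-19 - (1 - 2)) = 417784 - 2*(-1*(-1))**2*(-19 - 1*(-1)) = 417784 - 2*1**2*(-19 + 1) = 417784 - 2*(-18) = 417784 - 1*(-36) = 417784 + 36 = 417820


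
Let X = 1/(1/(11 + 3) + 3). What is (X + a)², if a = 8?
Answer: 128164/1849 ≈ 69.315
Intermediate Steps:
X = 14/43 (X = 1/(1/14 + 3) = 1/(43/14) = 14/43 ≈ 0.32558)
(X + a)² = (14/43 + 8)² = (358/43)² = 128164/1849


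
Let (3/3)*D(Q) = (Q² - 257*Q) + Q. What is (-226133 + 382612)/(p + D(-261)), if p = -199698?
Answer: -156479/64761 ≈ -2.4163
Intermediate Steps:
D(Q) = Q² - 256*Q (D(Q) = (Q² - 257*Q) + Q = Q² - 256*Q)
(-226133 + 382612)/(p + D(-261)) = (-226133 + 382612)/(-199698 - 261*(-256 - 261)) = 156479/(-199698 - 261*(-517)) = 156479/(-199698 + 134937) = 156479/(-64761) = 156479*(-1/64761) = -156479/64761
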